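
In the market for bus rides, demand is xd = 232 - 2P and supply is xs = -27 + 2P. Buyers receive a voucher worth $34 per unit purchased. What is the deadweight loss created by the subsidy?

Pre-subsidy: 232 - 2P = -27 + 2P gives P* = 64.75, x* = 102.5.
With the rebate, buyers effectively pay Pb = Ps − 34, where Ps is the price sellers receive.
Demand in terms of Ps becomes xd = 232 − 2(Ps − 34) = 300 - 2Ps. Setting this equal to supply: 300 - 2Ps = -27 + 2Ps, so Ps = 81.75.
Buyers pay Pb = 81.75 − 34 = 47.75; x' = -27 + 2·81.75 = 136.5.
The subsidy expands output by 136.5 − 102.5 = 34 past the efficient level; on those units the gap between marginal cost and willingness to pay runs from 0 up to 34.
DWL = ½ × 34 × 34 = 578.

Deadweight loss = $578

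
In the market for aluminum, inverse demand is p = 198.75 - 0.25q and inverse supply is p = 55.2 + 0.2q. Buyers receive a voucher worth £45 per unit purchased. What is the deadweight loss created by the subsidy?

Pre-subsidy: 198.75 - 0.25q = 55.2 + 0.2q gives q* = 319 and p* = 119.
With the rebate, buyers effectively pay pb = ps − 45, where ps is the price sellers receive.
On the curves, pb = 198.75 - 0.25q and ps = 55.2 + 0.2q; the wedge ps − pb = 45 gives 55.2 + 0.2q − (198.75 - 0.25q) = 45, so q' = 419.
Then pb = 198.75 − 0.25·419 = 94 and ps = 55.2 + 0.2·419 = 139.
The subsidy expands output by 419 − 319 = 100 past the efficient level; on those units the gap between marginal cost and willingness to pay runs from 0 up to 45.
DWL = ½ × 45 × 100 = 2250.

Deadweight loss = £2250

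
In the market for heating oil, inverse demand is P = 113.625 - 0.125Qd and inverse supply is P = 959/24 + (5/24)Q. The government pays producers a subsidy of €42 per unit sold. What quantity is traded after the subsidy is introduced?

Pre-subsidy: 113.625 - 0.125Q = 959/24 + (5/24)Q gives Q* = 221 and P* = 86.
With the subsidy, sellers receive Ps = Pb + 42 for each unit, where Pb is the price buyers pay.
On the curves, Pb = 113.625 - 0.125Q and Ps = 959/24 + (5/24)Q; the wedge Ps − Pb = 42 gives 959/24 + (5/24)Q − (113.625 - 0.125Q) = 42, so Q' = 347.
Then Pb = 113.625 − 0.125·347 = 70.25 and Ps = 959/24 + (5/24)·347 = 112.25.

Q' = 347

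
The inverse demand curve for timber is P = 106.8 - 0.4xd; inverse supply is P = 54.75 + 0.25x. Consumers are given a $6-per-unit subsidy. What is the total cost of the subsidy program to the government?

Pre-subsidy: 106.8 - 0.4x = 54.75 + 0.25x gives x* = 1041/13 and P* = 972/13.
With the rebate, buyers effectively pay Pb = Ps − 6, where Ps is the price sellers receive.
On the curves, Pb = 106.8 - 0.4x and Ps = 54.75 + 0.25x; the wedge Ps − Pb = 6 gives 54.75 + 0.25x − (106.8 - 0.4x) = 6, so x' = 1161/13.
Then Pb = 106.8 − 0.4·(1161/13) = 924/13 and Ps = 54.75 + 0.25·(1161/13) = 1002/13.
Government outlay = subsidy × quantity = 6 × 1161/13 = 6966/13.

Government cost = 6966/13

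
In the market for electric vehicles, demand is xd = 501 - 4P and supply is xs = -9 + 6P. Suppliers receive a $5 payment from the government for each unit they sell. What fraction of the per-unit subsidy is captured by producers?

Pre-subsidy: 501 - 4P = -9 + 6P gives P* = 51, x* = 297.
With the subsidy, sellers receive Ps = Pb + 5 for each unit, where Pb is the price buyers pay.
Supply in terms of Pb becomes xs = -9 + 6(Pb + 5) = 21 + 6Pb. Setting this equal to demand: 501 - 4Pb = 21 + 6Pb, so Pb = 48.
Sellers receive Ps = 48 + 5 = 53; x' = 501 − 4·48 = 309.
Buyers' price falls by P* − Pb = 51 − 48 = 3; sellers' price rises by Ps − P* = 53 − 51 = 2.
So producers capture 2/5 = 0.4 of each unit of subsidy.

Producer share = 0.4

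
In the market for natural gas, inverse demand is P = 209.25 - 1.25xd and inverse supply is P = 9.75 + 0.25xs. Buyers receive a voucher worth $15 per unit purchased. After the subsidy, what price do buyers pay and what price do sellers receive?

Buyers pay $30.5; sellers receive $45.5

Pre-subsidy: 209.25 - 1.25x = 9.75 + 0.25x gives x* = 133 and P* = 43.
With the rebate, buyers effectively pay Pb = Ps − 15, where Ps is the price sellers receive.
On the curves, Pb = 209.25 - 1.25x and Ps = 9.75 + 0.25x; the wedge Ps − Pb = 15 gives 9.75 + 0.25x − (209.25 - 1.25x) = 15, so x' = 143.
Then Pb = 209.25 − 1.25·143 = 30.5 and Ps = 9.75 + 0.25·143 = 45.5.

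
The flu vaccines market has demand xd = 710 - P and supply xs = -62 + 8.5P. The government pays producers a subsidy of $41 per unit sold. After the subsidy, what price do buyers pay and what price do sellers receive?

Buyers pay 847/19; sellers receive 1626/19

Pre-subsidy: 710 - P = -62 + 8.5P gives P* = 1544/19, x* = 11946/19.
With the subsidy, sellers receive Ps = Pb + 41 for each unit, where Pb is the price buyers pay.
Supply in terms of Pb becomes xs = -62 + 8.5(Pb + 41) = 286.5 + 8.5Pb. Setting this equal to demand: 710 - Pb = 286.5 + 8.5Pb, so Pb = 847/19.
Sellers receive Ps = 847/19 + 41 = 1626/19; x' = 710 − 1·(847/19) = 12643/19.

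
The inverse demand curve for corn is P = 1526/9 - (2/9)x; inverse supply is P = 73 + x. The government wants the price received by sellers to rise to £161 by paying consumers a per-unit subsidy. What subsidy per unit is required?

At a seller price of 161, quantity supplied is -73 + 1·161 = 88.
Buyers absorb 88 only when they pay Pb = 1526/9 − (2/9)·88 = 150.
s = Ps − Pb = 161 − 150 = 11.

Required subsidy s = £11 per unit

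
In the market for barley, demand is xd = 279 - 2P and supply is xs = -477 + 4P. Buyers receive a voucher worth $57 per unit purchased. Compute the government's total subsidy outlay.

Pre-subsidy: 279 - 2P = -477 + 4P gives P* = 126, x* = 27.
With the rebate, buyers effectively pay Pb = Ps − 57, where Ps is the price sellers receive.
Demand in terms of Ps becomes xd = 279 − 2(Ps − 57) = 393 - 2Ps. Setting this equal to supply: 393 - 2Ps = -477 + 4Ps, so Ps = 145.
Buyers pay Pb = 145 − 57 = 88; x' = -477 + 4·145 = 103.
Government outlay = subsidy × quantity = 57 × 103 = 5871.

Government cost = $5871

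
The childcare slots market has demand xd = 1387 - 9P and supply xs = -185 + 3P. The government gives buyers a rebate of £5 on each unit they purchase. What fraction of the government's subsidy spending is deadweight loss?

Pre-subsidy: 1387 - 9P = -185 + 3P gives P* = 131, x* = 208.
With the rebate, buyers effectively pay Pb = Ps − 5, where Ps is the price sellers receive.
Demand in terms of Ps becomes xd = 1387 − 9(Ps − 5) = 1432 - 9Ps. Setting this equal to supply: 1432 - 9Ps = -185 + 3Ps, so Ps = 134.75.
Buyers pay Pb = 134.75 − 5 = 129.75; x' = -185 + 3·134.75 = 219.25.
ΔCS = ½(208 + 219.25)(131 − 129.75) = 267.03125; ΔPS = ½(208 + 219.25)(134.75 − 131) = 801.09375.
Government spending = 5 × 219.25 = 1096.25.
DWL = ½ × 5 × (219.25 − 208) = 28.125; fraction = 28.125 / 1096.25 = 45/1754.

DWL / government spending = 45/1754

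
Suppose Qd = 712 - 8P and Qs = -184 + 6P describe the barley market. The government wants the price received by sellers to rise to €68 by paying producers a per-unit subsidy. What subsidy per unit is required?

At a seller price of 68, quantity supplied is -184 + 6·68 = 224.
Buyers absorb 224 only when they pay Pb with 712 − 8·Pb = 224, i.e. Pb = 61.
s = Ps − Pb = 68 − 61 = 7.

Required subsidy s = €7 per unit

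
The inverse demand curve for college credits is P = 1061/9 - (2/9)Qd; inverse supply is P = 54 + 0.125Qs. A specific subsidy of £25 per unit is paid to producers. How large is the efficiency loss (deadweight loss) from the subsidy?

Pre-subsidy: 1061/9 - (2/9)Q = 54 + 0.125Q gives Q* = 184 and P* = 77.
With the subsidy, sellers receive Ps = Pb + 25 for each unit, where Pb is the price buyers pay.
On the curves, Pb = 1061/9 - (2/9)Q and Ps = 54 + 0.125Q; the wedge Ps − Pb = 25 gives 54 + 0.125Q − (1061/9 - (2/9)Q) = 25, so Q' = 256.
Then Pb = 1061/9 − (2/9)·256 = 61 and Ps = 54 + 0.125·256 = 86.
The subsidy expands output by 256 − 184 = 72 past the efficient level; on those units the gap between marginal cost and willingness to pay runs from 0 up to 25.
DWL = ½ × 25 × 72 = 900.

Deadweight loss = £900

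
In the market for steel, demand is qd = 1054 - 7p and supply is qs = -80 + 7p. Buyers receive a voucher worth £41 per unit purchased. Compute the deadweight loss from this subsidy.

Deadweight loss = £2941.75

Pre-subsidy: 1054 - 7p = -80 + 7p gives p* = 81, q* = 487.
With the rebate, buyers effectively pay pb = ps − 41, where ps is the price sellers receive.
Demand in terms of ps becomes qd = 1054 − 7(ps − 41) = 1341 - 7ps. Setting this equal to supply: 1341 - 7ps = -80 + 7ps, so ps = 101.5.
Buyers pay pb = 101.5 − 41 = 60.5; q' = -80 + 7·101.5 = 630.5.
The subsidy expands output by 630.5 − 487 = 143.5 past the efficient level; on those units the gap between marginal cost and willingness to pay runs from 0 up to 41.
DWL = ½ × 41 × 143.5 = 2941.75.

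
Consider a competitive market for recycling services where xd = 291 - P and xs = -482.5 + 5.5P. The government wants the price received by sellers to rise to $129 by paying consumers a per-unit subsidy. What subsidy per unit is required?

At a seller price of 129, quantity supplied is -482.5 + 5.5·129 = 227.
Buyers absorb 227 only when they pay Pb with 291 − 1·Pb = 227, i.e. Pb = 64.
s = Ps − Pb = 129 − 64 = 65.

Required subsidy s = $65 per unit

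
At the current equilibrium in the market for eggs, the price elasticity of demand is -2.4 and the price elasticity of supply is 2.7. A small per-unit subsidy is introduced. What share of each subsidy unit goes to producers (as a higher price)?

Producer share = 8/17

For a small subsidy around the equilibrium, the benefit split depends on the relative slopes, which at a point are proportional to the elasticities.
Buyer share = εs/(εs + |εd|) = 2.7/(2.7 + 2.4) = 9/17; seller share = |εd|/(εs + |εd|) = 8/17.
So producers capture 8/17 of the subsidy.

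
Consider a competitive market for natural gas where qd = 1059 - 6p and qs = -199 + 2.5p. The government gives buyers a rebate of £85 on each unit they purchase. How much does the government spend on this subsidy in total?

Government cost = £27285

Pre-subsidy: 1059 - 6p = -199 + 2.5p gives p* = 148, q* = 171.
With the rebate, buyers effectively pay pb = ps − 85, where ps is the price sellers receive.
Demand in terms of ps becomes qd = 1059 − 6(ps − 85) = 1569 - 6ps. Setting this equal to supply: 1569 - 6ps = -199 + 2.5ps, so ps = 208.
Buyers pay pb = 208 − 85 = 123; q' = -199 + 2.5·208 = 321.
Government outlay = subsidy × quantity = 85 × 321 = 27285.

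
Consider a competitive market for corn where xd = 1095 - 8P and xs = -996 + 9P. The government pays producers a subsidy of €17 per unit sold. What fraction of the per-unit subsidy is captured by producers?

Pre-subsidy: 1095 - 8P = -996 + 9P gives P* = 123, x* = 111.
With the subsidy, sellers receive Ps = Pb + 17 for each unit, where Pb is the price buyers pay.
Supply in terms of Pb becomes xs = -996 + 9(Pb + 17) = -843 + 9Pb. Setting this equal to demand: 1095 - 8Pb = -843 + 9Pb, so Pb = 114.
Sellers receive Ps = 114 + 17 = 131; x' = 1095 − 8·114 = 183.
Buyers' price falls by P* − Pb = 123 − 114 = 9; sellers' price rises by Ps − P* = 131 − 123 = 8.
So producers capture 8/17 = 8/17 of each unit of subsidy.

Producer share = 8/17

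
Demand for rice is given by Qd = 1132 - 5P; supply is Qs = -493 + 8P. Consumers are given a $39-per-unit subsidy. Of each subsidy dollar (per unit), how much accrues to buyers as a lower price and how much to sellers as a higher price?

Buyers gain $24 per unit; sellers gain $15 per unit

Pre-subsidy: 1132 - 5P = -493 + 8P gives P* = 125, Q* = 507.
With the rebate, buyers effectively pay Pb = Ps − 39, where Ps is the price sellers receive.
Demand in terms of Ps becomes Qd = 1132 − 5(Ps − 39) = 1327 - 5Ps. Setting this equal to supply: 1327 - 5Ps = -493 + 8Ps, so Ps = 140.
Buyers pay Pb = 140 − 39 = 101; Q' = -493 + 8·140 = 627.
Buyers' price falls by P* − Pb = 125 − 101 = 24; sellers' price rises by Ps − P* = 140 − 125 = 15.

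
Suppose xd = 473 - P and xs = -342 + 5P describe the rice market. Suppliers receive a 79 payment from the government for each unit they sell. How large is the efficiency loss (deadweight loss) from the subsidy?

Pre-subsidy: 473 - P = -342 + 5P gives P* = 815/6, x* = 2023/6.
With the subsidy, sellers receive Ps = Pb + 79 for each unit, where Pb is the price buyers pay.
Supply in terms of Pb becomes xs = -342 + 5(Pb + 79) = 53 + 5Pb. Setting this equal to demand: 473 - Pb = 53 + 5Pb, so Pb = 70.
Sellers receive Ps = 70 + 79 = 149; x' = 473 − 1·70 = 403.
The subsidy expands output by 403 − 2023/6 = 395/6 past the efficient level; on those units the gap between marginal cost and willingness to pay runs from 0 up to 79.
DWL = ½ × 79 × 395/6 = 31205/12.

Deadweight loss = 31205/12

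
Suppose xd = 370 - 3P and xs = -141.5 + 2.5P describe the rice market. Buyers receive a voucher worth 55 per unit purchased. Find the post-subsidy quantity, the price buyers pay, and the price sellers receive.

x' = 166; buyers pay 68; sellers receive 123

Pre-subsidy: 370 - 3P = -141.5 + 2.5P gives P* = 93, x* = 91.
With the rebate, buyers effectively pay Pb = Ps − 55, where Ps is the price sellers receive.
Demand in terms of Ps becomes xd = 370 − 3(Ps − 55) = 535 - 3Ps. Setting this equal to supply: 535 - 3Ps = -141.5 + 2.5Ps, so Ps = 123.
Buyers pay Pb = 123 − 55 = 68; x' = -141.5 + 2.5·123 = 166.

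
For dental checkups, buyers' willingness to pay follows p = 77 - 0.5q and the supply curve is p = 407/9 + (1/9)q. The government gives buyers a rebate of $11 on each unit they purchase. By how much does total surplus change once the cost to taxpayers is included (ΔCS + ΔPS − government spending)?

Pre-subsidy: 77 - 0.5q = 407/9 + (1/9)q gives q* = 52 and p* = 51.
With the rebate, buyers effectively pay pb = ps − 11, where ps is the price sellers receive.
On the curves, pb = 77 - 0.5q and ps = 407/9 + (1/9)q; the wedge ps − pb = 11 gives 407/9 + (1/9)q − (77 - 0.5q) = 11, so q' = 70.
Then pb = 77 − 0.5·70 = 42 and ps = 407/9 + (1/9)·70 = 53.
ΔCS = ½(52 + 70)(51 − 42) = 549; ΔPS = ½(52 + 70)(53 − 51) = 122.
Government spending = 11 × 70 = 770.
Net change = 549 + 122 − 770 = -99. The loss equals the DWL triangle ½·11·18.

Net change in total surplus = -$99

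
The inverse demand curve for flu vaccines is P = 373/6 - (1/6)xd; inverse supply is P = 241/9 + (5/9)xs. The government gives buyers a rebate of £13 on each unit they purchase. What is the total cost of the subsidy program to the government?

Government cost = £871

Pre-subsidy: 373/6 - (1/6)x = 241/9 + (5/9)x gives x* = 49 and P* = 54.
With the rebate, buyers effectively pay Pb = Ps − 13, where Ps is the price sellers receive.
On the curves, Pb = 373/6 - (1/6)x and Ps = 241/9 + (5/9)x; the wedge Ps − Pb = 13 gives 241/9 + (5/9)x − (373/6 - (1/6)x) = 13, so x' = 67.
Then Pb = 373/6 − (1/6)·67 = 51 and Ps = 241/9 + (5/9)·67 = 64.
Government outlay = subsidy × quantity = 13 × 67 = 871.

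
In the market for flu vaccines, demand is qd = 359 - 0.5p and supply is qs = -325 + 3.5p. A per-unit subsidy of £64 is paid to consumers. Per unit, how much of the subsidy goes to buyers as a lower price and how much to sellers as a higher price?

Pre-subsidy: 359 - 0.5p = -325 + 3.5p gives p* = 171, q* = 273.5.
With the rebate, buyers effectively pay pb = ps − 64, where ps is the price sellers receive.
Demand in terms of ps becomes qd = 359 − 0.5(ps − 64) = 391 - 0.5ps. Setting this equal to supply: 391 - 0.5ps = -325 + 3.5ps, so ps = 179.
Buyers pay pb = 179 − 64 = 115; q' = -325 + 3.5·179 = 301.5.
Buyers' price falls by p* − pb = 171 − 115 = 56; sellers' price rises by ps − p* = 179 − 171 = 8.

Buyers gain £56 per unit; sellers gain £8 per unit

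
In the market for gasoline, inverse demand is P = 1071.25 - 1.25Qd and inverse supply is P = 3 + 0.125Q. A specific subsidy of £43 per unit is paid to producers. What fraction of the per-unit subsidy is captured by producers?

Producer share = 1/11

Pre-subsidy: 1071.25 - 1.25Q = 3 + 0.125Q gives Q* = 8546/11 and P* = 4405/44.
With the subsidy, sellers receive Ps = Pb + 43 for each unit, where Pb is the price buyers pay.
On the curves, Pb = 1071.25 - 1.25Q and Ps = 3 + 0.125Q; the wedge Ps − Pb = 43 gives 3 + 0.125Q − (1071.25 - 1.25Q) = 43, so Q' = 8890/11.
Then Pb = 1071.25 − 1.25·(8890/11) = 2685/44 and Ps = 3 + 0.125·(8890/11) = 4577/44.
Buyers' price falls by P* − Pb = 4405/44 − 2685/44 = 430/11; sellers' price rises by Ps − P* = 4577/44 − 4405/44 = 43/11.
So producers capture (43/11)/43 = 1/11 of each unit of subsidy.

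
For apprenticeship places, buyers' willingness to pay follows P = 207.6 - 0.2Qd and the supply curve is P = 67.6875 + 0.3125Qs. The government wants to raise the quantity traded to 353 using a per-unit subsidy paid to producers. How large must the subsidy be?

At Q = 353, from the demand curve buyers pay Pb = 207.6 − 0.2·353 = 137; from the supply curve sellers need Ps = 67.6875 + 0.3125·353 = 178.
The subsidy must fill the gap: s = Ps − Pb = 178 − 137 = 41.

Required subsidy s = 41 per unit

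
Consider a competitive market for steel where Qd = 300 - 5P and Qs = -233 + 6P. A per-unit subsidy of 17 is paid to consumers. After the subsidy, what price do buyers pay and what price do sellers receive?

Pre-subsidy: 300 - 5P = -233 + 6P gives P* = 533/11, Q* = 635/11.
With the rebate, buyers effectively pay Pb = Ps − 17, where Ps is the price sellers receive.
Demand in terms of Ps becomes Qd = 300 − 5(Ps − 17) = 385 - 5Ps. Setting this equal to supply: 385 - 5Ps = -233 + 6Ps, so Ps = 618/11.
Buyers pay Pb = 618/11 − 17 = 431/11; Q' = -233 + 6·(618/11) = 1145/11.

Buyers pay 431/11; sellers receive 618/11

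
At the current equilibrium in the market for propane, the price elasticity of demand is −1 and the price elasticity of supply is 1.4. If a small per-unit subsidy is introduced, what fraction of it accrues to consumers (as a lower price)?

For a small subsidy around the equilibrium, the benefit split depends on the relative slopes, which at a point are proportional to the elasticities.
Buyer share = εs/(εs + |εd|) = 1.4/(1.4 + 1) = 7/12; seller share = |εd|/(εs + |εd|) = 5/12.

Consumer share = 7/12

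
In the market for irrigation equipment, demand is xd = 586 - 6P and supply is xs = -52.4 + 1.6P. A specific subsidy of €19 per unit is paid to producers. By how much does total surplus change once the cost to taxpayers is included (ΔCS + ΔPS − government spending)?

Net change in total surplus = -€228

Pre-subsidy: 586 - 6P = -52.4 + 1.6P gives P* = 84, x* = 82.
With the subsidy, sellers receive Ps = Pb + 19 for each unit, where Pb is the price buyers pay.
Supply in terms of Pb becomes xs = -52.4 + 1.6(Pb + 19) = -22 + 1.6Pb. Setting this equal to demand: 586 - 6Pb = -22 + 1.6Pb, so Pb = 80.
Sellers receive Ps = 80 + 19 = 99; x' = 586 − 6·80 = 106.
ΔCS = ½(82 + 106)(84 − 80) = 376; ΔPS = ½(82 + 106)(99 − 84) = 1410.
Government spending = 19 × 106 = 2014.
Net change = 376 + 1410 − 2014 = -228. The loss equals the DWL triangle ½·19·24.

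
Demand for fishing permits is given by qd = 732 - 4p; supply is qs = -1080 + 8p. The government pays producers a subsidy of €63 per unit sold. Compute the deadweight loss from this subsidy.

Pre-subsidy: 732 - 4p = -1080 + 8p gives p* = 151, q* = 128.
With the subsidy, sellers receive ps = pb + 63 for each unit, where pb is the price buyers pay.
Supply in terms of pb becomes qs = -1080 + 8(pb + 63) = -576 + 8pb. Setting this equal to demand: 732 - 4pb = -576 + 8pb, so pb = 109.
Sellers receive ps = 109 + 63 = 172; q' = 732 − 4·109 = 296.
The subsidy expands output by 296 − 128 = 168 past the efficient level; on those units the gap between marginal cost and willingness to pay runs from 0 up to 63.
DWL = ½ × 63 × 168 = 5292.

Deadweight loss = €5292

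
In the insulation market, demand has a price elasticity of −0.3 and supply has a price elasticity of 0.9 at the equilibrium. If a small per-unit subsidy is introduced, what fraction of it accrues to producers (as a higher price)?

Producer share = 0.25

For a small subsidy around the equilibrium, the benefit split depends on the relative slopes, which at a point are proportional to the elasticities.
Buyer share = εs/(εs + |εd|) = 0.9/(0.9 + 0.3) = 0.75; seller share = |εd|/(εs + |εd|) = 0.25.
So producers capture 0.25 of the subsidy.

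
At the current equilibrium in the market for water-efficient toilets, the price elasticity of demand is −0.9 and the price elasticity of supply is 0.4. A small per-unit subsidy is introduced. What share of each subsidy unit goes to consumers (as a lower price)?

For a small subsidy around the equilibrium, the benefit split depends on the relative slopes, which at a point are proportional to the elasticities.
Buyer share = εs/(εs + |εd|) = 0.4/(0.4 + 0.9) = 4/13; seller share = |εd|/(εs + |εd|) = 9/13.

Consumer share = 4/13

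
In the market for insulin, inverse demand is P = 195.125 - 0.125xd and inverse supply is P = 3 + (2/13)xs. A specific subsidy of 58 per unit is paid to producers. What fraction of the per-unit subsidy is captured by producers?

Producer share = 16/29

Pre-subsidy: 195.125 - 0.125x = 3 + (2/13)x gives x* = 689 and P* = 109.
With the subsidy, sellers receive Ps = Pb + 58 for each unit, where Pb is the price buyers pay.
On the curves, Pb = 195.125 - 0.125x and Ps = 3 + (2/13)x; the wedge Ps − Pb = 58 gives 3 + (2/13)x − (195.125 - 0.125x) = 58, so x' = 897.
Then Pb = 195.125 − 0.125·897 = 83 and Ps = 3 + (2/13)·897 = 141.
Buyers' price falls by P* − Pb = 109 − 83 = 26; sellers' price rises by Ps − P* = 141 − 109 = 32.
So producers capture 32/58 = 16/29 of each unit of subsidy.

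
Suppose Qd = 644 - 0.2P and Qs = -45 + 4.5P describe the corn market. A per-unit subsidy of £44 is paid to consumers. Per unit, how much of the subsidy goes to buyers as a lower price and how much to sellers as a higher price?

Pre-subsidy: 644 - 0.2P = -45 + 4.5P gives P* = 6890/47, Q* = 28890/47.
With the rebate, buyers effectively pay Pb = Ps − 44, where Ps is the price sellers receive.
Demand in terms of Ps becomes Qd = 644 − 0.2(Ps − 44) = 652.8 - 0.2Ps. Setting this equal to supply: 652.8 - 0.2Ps = -45 + 4.5Ps, so Ps = 6978/47.
Buyers pay Pb = 6978/47 − 44 = 4910/47; Q' = -45 + 4.5·(6978/47) = 29286/47.
Buyers' price falls by P* − Pb = 6890/47 − 4910/47 = 1980/47; sellers' price rises by Ps − P* = 6978/47 − 6890/47 = 88/47.

Buyers gain 1980/47 per unit; sellers gain 88/47 per unit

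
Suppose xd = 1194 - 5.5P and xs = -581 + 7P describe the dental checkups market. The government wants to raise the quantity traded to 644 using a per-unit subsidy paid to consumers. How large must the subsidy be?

At x = 644, invert demand for the buyer price: Pb = (1194 − 644)/5.5 = 100; invert supply for the seller price: Ps = (644 − (-581))/7 = 175.
The subsidy must fill the gap: s = Ps − Pb = 175 − 100 = 75.

Required subsidy s = 75 per unit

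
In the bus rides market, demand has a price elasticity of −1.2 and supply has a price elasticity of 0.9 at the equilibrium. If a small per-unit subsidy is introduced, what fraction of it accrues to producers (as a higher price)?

Producer share = 4/7

For a small subsidy around the equilibrium, the benefit split depends on the relative slopes, which at a point are proportional to the elasticities.
Buyer share = εs/(εs + |εd|) = 0.9/(0.9 + 1.2) = 3/7; seller share = |εd|/(εs + |εd|) = 4/7.
So producers capture 4/7 of the subsidy.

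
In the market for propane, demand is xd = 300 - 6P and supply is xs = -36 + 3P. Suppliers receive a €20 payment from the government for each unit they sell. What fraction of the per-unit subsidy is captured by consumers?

Consumer share = 1/3

Pre-subsidy: 300 - 6P = -36 + 3P gives P* = 112/3, x* = 76.
With the subsidy, sellers receive Ps = Pb + 20 for each unit, where Pb is the price buyers pay.
Supply in terms of Pb becomes xs = -36 + 3(Pb + 20) = 24 + 3Pb. Setting this equal to demand: 300 - 6Pb = 24 + 3Pb, so Pb = 92/3.
Sellers receive Ps = 92/3 + 20 = 152/3; x' = 300 − 6·(92/3) = 116.
Buyers' price falls by P* − Pb = 112/3 − 92/3 = 20/3; sellers' price rises by Ps − P* = 152/3 − 112/3 = 40/3.
So consumers capture (20/3)/20 = 1/3 of each unit of subsidy.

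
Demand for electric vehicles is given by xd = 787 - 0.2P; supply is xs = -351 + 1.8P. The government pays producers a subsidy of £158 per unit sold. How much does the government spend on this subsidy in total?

Government cost = £110859.12

Pre-subsidy: 787 - 0.2P = -351 + 1.8P gives P* = 569, x* = 673.2.
With the subsidy, sellers receive Ps = Pb + 158 for each unit, where Pb is the price buyers pay.
Supply in terms of Pb becomes xs = -351 + 1.8(Pb + 158) = -66.6 + 1.8Pb. Setting this equal to demand: 787 - 0.2Pb = -66.6 + 1.8Pb, so Pb = 426.8.
Sellers receive Ps = 426.8 + 158 = 584.8; x' = 787 − 0.2·426.8 = 701.64.
Government outlay = subsidy × quantity = 158 × 701.64 = 110859.12.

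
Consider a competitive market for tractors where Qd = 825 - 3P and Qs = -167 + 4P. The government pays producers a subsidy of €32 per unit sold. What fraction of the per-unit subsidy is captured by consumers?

Consumer share = 4/7

Pre-subsidy: 825 - 3P = -167 + 4P gives P* = 992/7, Q* = 2799/7.
With the subsidy, sellers receive Ps = Pb + 32 for each unit, where Pb is the price buyers pay.
Supply in terms of Pb becomes Qs = -167 + 4(Pb + 32) = -39 + 4Pb. Setting this equal to demand: 825 - 3Pb = -39 + 4Pb, so Pb = 864/7.
Sellers receive Ps = 864/7 + 32 = 1088/7; Q' = 825 − 3·(864/7) = 3183/7.
Buyers' price falls by P* − Pb = 992/7 − 864/7 = 128/7; sellers' price rises by Ps − P* = 1088/7 − 992/7 = 96/7.
So consumers capture (128/7)/32 = 4/7 of each unit of subsidy.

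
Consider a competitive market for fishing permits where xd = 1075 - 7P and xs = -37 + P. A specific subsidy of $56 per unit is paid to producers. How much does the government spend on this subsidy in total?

Government cost = $8456

Pre-subsidy: 1075 - 7P = -37 + P gives P* = 139, x* = 102.
With the subsidy, sellers receive Ps = Pb + 56 for each unit, where Pb is the price buyers pay.
Supply in terms of Pb becomes xs = -37 + 1(Pb + 56) = 19 + Pb. Setting this equal to demand: 1075 - 7Pb = 19 + Pb, so Pb = 132.
Sellers receive Ps = 132 + 56 = 188; x' = 1075 − 7·132 = 151.
Government outlay = subsidy × quantity = 56 × 151 = 8456.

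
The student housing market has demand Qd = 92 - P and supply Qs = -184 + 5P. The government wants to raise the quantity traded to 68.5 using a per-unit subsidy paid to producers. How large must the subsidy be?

Required subsidy s = 27 per unit

At Q = 68.5, invert demand for the buyer price: Pb = (92 − 68.5)/1 = 23.5; invert supply for the seller price: Ps = (68.5 − (-184))/5 = 50.5.
The subsidy must fill the gap: s = Ps − Pb = 50.5 − 23.5 = 27.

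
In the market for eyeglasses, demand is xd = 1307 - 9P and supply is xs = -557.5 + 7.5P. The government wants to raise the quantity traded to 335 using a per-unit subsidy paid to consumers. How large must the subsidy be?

At x = 335, invert demand for the buyer price: Pb = (1307 − 335)/9 = 108; invert supply for the seller price: Ps = (335 − (-557.5))/7.5 = 119.
The subsidy must fill the gap: s = Ps − Pb = 119 − 108 = 11.

Required subsidy s = 11 per unit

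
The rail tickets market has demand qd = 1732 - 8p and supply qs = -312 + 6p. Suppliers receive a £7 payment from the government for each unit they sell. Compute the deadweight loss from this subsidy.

Pre-subsidy: 1732 - 8p = -312 + 6p gives p* = 146, q* = 564.
With the subsidy, sellers receive ps = pb + 7 for each unit, where pb is the price buyers pay.
Supply in terms of pb becomes qs = -312 + 6(pb + 7) = -270 + 6pb. Setting this equal to demand: 1732 - 8pb = -270 + 6pb, so pb = 143.
Sellers receive ps = 143 + 7 = 150; q' = 1732 − 8·143 = 588.
The subsidy expands output by 588 − 564 = 24 past the efficient level; on those units the gap between marginal cost and willingness to pay runs from 0 up to 7.
DWL = ½ × 7 × 24 = 84.

Deadweight loss = £84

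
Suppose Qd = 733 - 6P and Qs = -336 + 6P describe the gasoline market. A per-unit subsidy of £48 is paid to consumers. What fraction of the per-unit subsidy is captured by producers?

Producer share = 0.5

Pre-subsidy: 733 - 6P = -336 + 6P gives P* = 1069/12, Q* = 198.5.
With the rebate, buyers effectively pay Pb = Ps − 48, where Ps is the price sellers receive.
Demand in terms of Ps becomes Qd = 733 − 6(Ps − 48) = 1021 - 6Ps. Setting this equal to supply: 1021 - 6Ps = -336 + 6Ps, so Ps = 1357/12.
Buyers pay Pb = 1357/12 − 48 = 781/12; Q' = -336 + 6·(1357/12) = 342.5.
Buyers' price falls by P* − Pb = 1069/12 − 781/12 = 24; sellers' price rises by Ps − P* = 1357/12 − 1069/12 = 24.
So producers capture 24/48 = 0.5 of each unit of subsidy.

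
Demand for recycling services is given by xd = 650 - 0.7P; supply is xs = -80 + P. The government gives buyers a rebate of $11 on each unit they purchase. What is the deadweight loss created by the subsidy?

Pre-subsidy: 650 - 0.7P = -80 + P gives P* = 7300/17, x* = 5940/17.
With the rebate, buyers effectively pay Pb = Ps − 11, where Ps is the price sellers receive.
Demand in terms of Ps becomes xd = 650 − 0.7(Ps − 11) = 657.7 - 0.7Ps. Setting this equal to supply: 657.7 - 0.7Ps = -80 + Ps, so Ps = 7377/17.
Buyers pay Pb = 7377/17 − 11 = 7190/17; x' = -80 + 1·(7377/17) = 6017/17.
The subsidy expands output by 6017/17 − 5940/17 = 77/17 past the efficient level; on those units the gap between marginal cost and willingness to pay runs from 0 up to 11.
DWL = ½ × 11 × 77/17 = 847/34.

Deadweight loss = 847/34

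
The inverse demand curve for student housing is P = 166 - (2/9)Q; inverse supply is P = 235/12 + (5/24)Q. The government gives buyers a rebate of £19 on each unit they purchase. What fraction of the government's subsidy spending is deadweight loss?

Pre-subsidy: 166 - (2/9)Q = 235/12 + (5/24)Q gives Q* = 10542/31 and P* = 8410/93.
With the rebate, buyers effectively pay Pb = Ps − 19, where Ps is the price sellers receive.
On the curves, Pb = 166 - (2/9)Q and Ps = 235/12 + (5/24)Q; the wedge Ps − Pb = 19 gives 235/12 + (5/24)Q − (166 - (2/9)Q) = 19, so Q' = 11910/31.
Then Pb = 166 − (2/9)·(11910/31) = 7498/93 and Ps = 235/12 + (5/24)·(11910/31) = 9265/93.
ΔCS = ½(10542/31 + 11910/31)(8410/93 − 7498/93) = 3412704/961; ΔPS = ½(10542/31 + 11910/31)(9265/93 − 8410/93) = 3199410/961.
Government spending = 19 × 11910/31 = 226290/31.
DWL = ½ × 19 × (11910/31 − 10542/31) = 12996/31; fraction = (12996/31) / (226290/31) = 114/1985.

DWL / government spending = 114/1985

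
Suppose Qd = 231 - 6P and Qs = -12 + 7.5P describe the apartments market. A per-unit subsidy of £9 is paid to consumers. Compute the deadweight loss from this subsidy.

Deadweight loss = £135

Pre-subsidy: 231 - 6P = -12 + 7.5P gives P* = 18, Q* = 123.
With the rebate, buyers effectively pay Pb = Ps − 9, where Ps is the price sellers receive.
Demand in terms of Ps becomes Qd = 231 − 6(Ps − 9) = 285 - 6Ps. Setting this equal to supply: 285 - 6Ps = -12 + 7.5Ps, so Ps = 22.
Buyers pay Pb = 22 − 9 = 13; Q' = -12 + 7.5·22 = 153.
The subsidy expands output by 153 − 123 = 30 past the efficient level; on those units the gap between marginal cost and willingness to pay runs from 0 up to 9.
DWL = ½ × 9 × 30 = 135.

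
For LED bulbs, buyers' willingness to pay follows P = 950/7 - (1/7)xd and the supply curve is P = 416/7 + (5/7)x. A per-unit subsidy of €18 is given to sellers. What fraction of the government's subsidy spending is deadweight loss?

DWL / government spending = 21/220

Pre-subsidy: 950/7 - (1/7)x = 416/7 + (5/7)x gives x* = 89 and P* = 123.
With the subsidy, sellers receive Ps = Pb + 18 for each unit, where Pb is the price buyers pay.
On the curves, Pb = 950/7 - (1/7)x and Ps = 416/7 + (5/7)x; the wedge Ps − Pb = 18 gives 416/7 + (5/7)x − (950/7 - (1/7)x) = 18, so x' = 110.
Then Pb = 950/7 − (1/7)·110 = 120 and Ps = 416/7 + (5/7)·110 = 138.
ΔCS = ½(89 + 110)(123 − 120) = 298.5; ΔPS = ½(89 + 110)(138 − 123) = 1492.5.
Government spending = 18 × 110 = 1980.
DWL = ½ × 18 × (110 − 89) = 189; fraction = 189 / 1980 = 21/220.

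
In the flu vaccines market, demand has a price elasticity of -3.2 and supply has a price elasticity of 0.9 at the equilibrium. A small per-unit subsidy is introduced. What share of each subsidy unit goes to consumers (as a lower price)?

For a small subsidy around the equilibrium, the benefit split depends on the relative slopes, which at a point are proportional to the elasticities.
Buyer share = εs/(εs + |εd|) = 0.9/(0.9 + 3.2) = 9/41; seller share = |εd|/(εs + |εd|) = 32/41.

Consumer share = 9/41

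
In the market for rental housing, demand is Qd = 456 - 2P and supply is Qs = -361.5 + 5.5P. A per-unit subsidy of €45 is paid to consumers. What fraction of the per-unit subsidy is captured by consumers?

Consumer share = 11/15

Pre-subsidy: 456 - 2P = -361.5 + 5.5P gives P* = 109, Q* = 238.
With the rebate, buyers effectively pay Pb = Ps − 45, where Ps is the price sellers receive.
Demand in terms of Ps becomes Qd = 456 − 2(Ps − 45) = 546 - 2Ps. Setting this equal to supply: 546 - 2Ps = -361.5 + 5.5Ps, so Ps = 121.
Buyers pay Pb = 121 − 45 = 76; Q' = -361.5 + 5.5·121 = 304.
Buyers' price falls by P* − Pb = 109 − 76 = 33; sellers' price rises by Ps − P* = 121 − 109 = 12.
So consumers capture 33/45 = 11/15 of each unit of subsidy.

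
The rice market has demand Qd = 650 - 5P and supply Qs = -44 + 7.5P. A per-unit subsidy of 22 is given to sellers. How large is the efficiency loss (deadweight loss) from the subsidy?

Deadweight loss = 726

Pre-subsidy: 650 - 5P = -44 + 7.5P gives P* = 55.52, Q* = 372.4.
With the subsidy, sellers receive Ps = Pb + 22 for each unit, where Pb is the price buyers pay.
Supply in terms of Pb becomes Qs = -44 + 7.5(Pb + 22) = 121 + 7.5Pb. Setting this equal to demand: 650 - 5Pb = 121 + 7.5Pb, so Pb = 42.32.
Sellers receive Ps = 42.32 + 22 = 64.32; Q' = 650 − 5·42.32 = 438.4.
The subsidy expands output by 438.4 − 372.4 = 66 past the efficient level; on those units the gap between marginal cost and willingness to pay runs from 0 up to 22.
DWL = ½ × 22 × 66 = 726.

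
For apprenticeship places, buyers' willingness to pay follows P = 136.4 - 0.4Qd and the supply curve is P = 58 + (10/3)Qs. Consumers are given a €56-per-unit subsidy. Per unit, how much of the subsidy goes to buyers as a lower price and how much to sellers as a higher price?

Buyers gain €6 per unit; sellers gain €50 per unit

Pre-subsidy: 136.4 - 0.4Q = 58 + (10/3)Q gives Q* = 21 and P* = 128.
With the rebate, buyers effectively pay Pb = Ps − 56, where Ps is the price sellers receive.
On the curves, Pb = 136.4 - 0.4Q and Ps = 58 + (10/3)Q; the wedge Ps − Pb = 56 gives 58 + (10/3)Q − (136.4 - 0.4Q) = 56, so Q' = 36.
Then Pb = 136.4 − 0.4·36 = 122 and Ps = 58 + (10/3)·36 = 178.
Buyers' price falls by P* − Pb = 128 − 122 = 6; sellers' price rises by Ps − P* = 178 − 128 = 50.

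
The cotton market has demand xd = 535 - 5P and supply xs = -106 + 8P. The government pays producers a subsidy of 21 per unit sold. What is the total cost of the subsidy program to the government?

Pre-subsidy: 535 - 5P = -106 + 8P gives P* = 641/13, x* = 3750/13.
With the subsidy, sellers receive Ps = Pb + 21 for each unit, where Pb is the price buyers pay.
Supply in terms of Pb becomes xs = -106 + 8(Pb + 21) = 62 + 8Pb. Setting this equal to demand: 535 - 5Pb = 62 + 8Pb, so Pb = 473/13.
Sellers receive Ps = 473/13 + 21 = 746/13; x' = 535 − 5·(473/13) = 4590/13.
Government outlay = subsidy × quantity = 21 × 4590/13 = 96390/13.

Government cost = 96390/13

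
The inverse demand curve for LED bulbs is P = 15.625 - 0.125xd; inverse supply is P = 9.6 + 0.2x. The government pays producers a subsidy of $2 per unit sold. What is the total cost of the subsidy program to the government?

Pre-subsidy: 15.625 - 0.125x = 9.6 + 0.2x gives x* = 241/13 and P* = 173/13.
With the subsidy, sellers receive Ps = Pb + 2 for each unit, where Pb is the price buyers pay.
On the curves, Pb = 15.625 - 0.125x and Ps = 9.6 + 0.2x; the wedge Ps − Pb = 2 gives 9.6 + 0.2x − (15.625 - 0.125x) = 2, so x' = 321/13.
Then Pb = 15.625 − 0.125·(321/13) = 163/13 and Ps = 9.6 + 0.2·(321/13) = 189/13.
Government outlay = subsidy × quantity = 2 × 321/13 = 642/13.

Government cost = 642/13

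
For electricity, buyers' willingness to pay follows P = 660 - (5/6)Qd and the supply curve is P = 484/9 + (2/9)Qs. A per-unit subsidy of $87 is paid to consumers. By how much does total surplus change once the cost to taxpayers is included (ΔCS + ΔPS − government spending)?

Net change in total surplus = -68121/19

Pre-subsidy: 660 - (5/6)Q = 484/9 + (2/9)Q gives Q* = 10912/19 and P* = 10340/57.
With the rebate, buyers effectively pay Pb = Ps − 87, where Ps is the price sellers receive.
On the curves, Pb = 660 - (5/6)Q and Ps = 484/9 + (2/9)Q; the wedge Ps − Pb = 87 gives 484/9 + (2/9)Q − (660 - (5/6)Q) = 87, so Q' = 12478/19.
Then Pb = 660 − (5/6)·(12478/19) = 6425/57 and Ps = 484/9 + (2/9)·(12478/19) = 11384/57.
ΔCS = ½(10912/19 + 12478/19)(10340/57 − 6425/57) = 15261975/361; ΔPS = ½(10912/19 + 12478/19)(11384/57 − 10340/57) = 4069860/361.
Government spending = 87 × 12478/19 = 1085586/19.
Net change = 15261975/361 + 4069860/361 − 1085586/19 = -68121/19. The loss equals the DWL triangle ½·87·1566/19.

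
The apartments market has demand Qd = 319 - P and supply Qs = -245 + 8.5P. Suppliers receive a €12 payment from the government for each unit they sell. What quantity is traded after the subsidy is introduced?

Q' = 5137/19

Pre-subsidy: 319 - P = -245 + 8.5P gives P* = 1128/19, Q* = 4933/19.
With the subsidy, sellers receive Ps = Pb + 12 for each unit, where Pb is the price buyers pay.
Supply in terms of Pb becomes Qs = -245 + 8.5(Pb + 12) = -143 + 8.5Pb. Setting this equal to demand: 319 - Pb = -143 + 8.5Pb, so Pb = 924/19.
Sellers receive Ps = 924/19 + 12 = 1152/19; Q' = 319 − 1·(924/19) = 5137/19.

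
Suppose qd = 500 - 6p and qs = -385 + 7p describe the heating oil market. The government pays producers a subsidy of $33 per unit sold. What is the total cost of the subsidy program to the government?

Pre-subsidy: 500 - 6p = -385 + 7p gives p* = 885/13, q* = 1190/13.
With the subsidy, sellers receive ps = pb + 33 for each unit, where pb is the price buyers pay.
Supply in terms of pb becomes qs = -385 + 7(pb + 33) = -154 + 7pb. Setting this equal to demand: 500 - 6pb = -154 + 7pb, so pb = 654/13.
Sellers receive ps = 654/13 + 33 = 1083/13; q' = 500 − 6·(654/13) = 2576/13.
Government outlay = subsidy × quantity = 33 × 2576/13 = 85008/13.

Government cost = 85008/13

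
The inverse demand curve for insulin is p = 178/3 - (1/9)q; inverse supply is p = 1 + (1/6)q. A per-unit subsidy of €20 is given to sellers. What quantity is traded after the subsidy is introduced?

q' = 282

Pre-subsidy: 178/3 - (1/9)q = 1 + (1/6)q gives q* = 210 and p* = 36.
With the subsidy, sellers receive ps = pb + 20 for each unit, where pb is the price buyers pay.
On the curves, pb = 178/3 - (1/9)q and ps = 1 + (1/6)q; the wedge ps − pb = 20 gives 1 + (1/6)q − (178/3 - (1/9)q) = 20, so q' = 282.
Then pb = 178/3 − (1/9)·282 = 28 and ps = 1 + (1/6)·282 = 48.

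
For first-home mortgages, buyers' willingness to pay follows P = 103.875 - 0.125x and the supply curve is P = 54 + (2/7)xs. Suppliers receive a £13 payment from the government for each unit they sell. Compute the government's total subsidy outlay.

Pre-subsidy: 103.875 - 0.125x = 54 + (2/7)x gives x* = 2793/23 and P* = 2040/23.
With the subsidy, sellers receive Ps = Pb + 13 for each unit, where Pb is the price buyers pay.
On the curves, Pb = 103.875 - 0.125x and Ps = 54 + (2/7)x; the wedge Ps − Pb = 13 gives 54 + (2/7)x − (103.875 - 0.125x) = 13, so x' = 3521/23.
Then Pb = 103.875 − 0.125·(3521/23) = 1949/23 and Ps = 54 + (2/7)·(3521/23) = 2248/23.
Government outlay = subsidy × quantity = 13 × 3521/23 = 45773/23.

Government cost = 45773/23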